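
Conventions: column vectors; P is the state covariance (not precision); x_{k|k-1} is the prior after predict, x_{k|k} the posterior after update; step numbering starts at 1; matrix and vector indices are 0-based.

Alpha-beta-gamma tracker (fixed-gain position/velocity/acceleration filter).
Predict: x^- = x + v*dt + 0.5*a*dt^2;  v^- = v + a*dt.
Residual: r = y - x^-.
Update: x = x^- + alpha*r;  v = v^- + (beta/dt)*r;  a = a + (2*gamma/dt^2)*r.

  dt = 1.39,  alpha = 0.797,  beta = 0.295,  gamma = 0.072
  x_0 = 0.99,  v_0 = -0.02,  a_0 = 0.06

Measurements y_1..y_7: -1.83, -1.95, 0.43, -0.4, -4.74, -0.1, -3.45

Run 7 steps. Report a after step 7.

a_post = -0.0251

step 1: x_pred=1.0202  r=-2.8502  x^+=-1.2514  v^+=-0.5415  a^+=-0.1524
step 2: x_pred=-2.1513  r=0.2013  x^+=-1.9909  v^+=-0.7106  a^+=-0.1374
step 3: x_pred=-3.1114  r=3.5414  x^+=-0.2889  v^+=-0.1500  a^+=0.1265
step 4: x_pred=-0.3752  r=-0.0248  x^+=-0.3950  v^+=0.0206  a^+=0.1247
step 5: x_pred=-0.2459  r=-4.4941  x^+=-3.8277  v^+=-0.7599  a^+=-0.2103
step 6: x_pred=-5.0871  r=4.9871  x^+=-1.1124  v^+=0.0062  a^+=0.1614
step 7: x_pred=-0.9478  r=-2.5022  x^+=-2.9420  v^+=-0.3004  a^+=-0.0251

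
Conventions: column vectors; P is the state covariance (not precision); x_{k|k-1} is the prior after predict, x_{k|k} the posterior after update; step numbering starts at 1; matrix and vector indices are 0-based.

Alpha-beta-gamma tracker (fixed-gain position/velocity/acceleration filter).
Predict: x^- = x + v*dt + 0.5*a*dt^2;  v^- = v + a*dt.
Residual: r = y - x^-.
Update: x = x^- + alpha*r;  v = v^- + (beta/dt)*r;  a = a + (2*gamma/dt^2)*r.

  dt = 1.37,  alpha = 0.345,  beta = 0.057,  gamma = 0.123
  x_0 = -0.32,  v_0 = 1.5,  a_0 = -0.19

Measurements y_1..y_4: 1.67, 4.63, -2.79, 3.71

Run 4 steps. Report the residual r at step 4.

resid = 1.2176

step 1: x_pred=1.5567  r=0.1133  x^+=1.5958  v^+=1.2444  a^+=-0.1751
step 2: x_pred=3.1363  r=1.4937  x^+=3.6516  v^+=1.0666  a^+=0.0206
step 3: x_pred=5.1322  r=-7.9222  x^+=2.3991  v^+=0.7653  a^+=-1.0177
step 4: x_pred=2.4924  r=1.2176  x^+=2.9125  v^+=-0.5783  a^+=-0.8581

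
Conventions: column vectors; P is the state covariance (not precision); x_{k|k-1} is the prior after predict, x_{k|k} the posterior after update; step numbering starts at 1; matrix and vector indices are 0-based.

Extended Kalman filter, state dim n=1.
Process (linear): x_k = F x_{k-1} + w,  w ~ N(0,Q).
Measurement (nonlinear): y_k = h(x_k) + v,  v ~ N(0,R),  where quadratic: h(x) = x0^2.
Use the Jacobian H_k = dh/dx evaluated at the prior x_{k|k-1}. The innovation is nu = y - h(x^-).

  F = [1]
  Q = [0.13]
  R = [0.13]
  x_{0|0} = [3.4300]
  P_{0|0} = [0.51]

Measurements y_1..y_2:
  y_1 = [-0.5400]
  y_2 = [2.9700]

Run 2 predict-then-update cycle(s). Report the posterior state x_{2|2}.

step 1: x^-=[3.4300]  P^-=[0.6400]  H_jac=[6.8600]  S=[30.2481]  K=[0.1451]  nu=[-12.3049]  x^+=[1.6440]  P^+=[0.0028]
step 2: x^-=[1.6440]  P^-=[0.1328]  H_jac=[3.2880]  S=[1.5651]  K=[0.2789]  nu=[0.2673]  x^+=[1.7185]  P^+=[0.0110]

x_post = [1.7185]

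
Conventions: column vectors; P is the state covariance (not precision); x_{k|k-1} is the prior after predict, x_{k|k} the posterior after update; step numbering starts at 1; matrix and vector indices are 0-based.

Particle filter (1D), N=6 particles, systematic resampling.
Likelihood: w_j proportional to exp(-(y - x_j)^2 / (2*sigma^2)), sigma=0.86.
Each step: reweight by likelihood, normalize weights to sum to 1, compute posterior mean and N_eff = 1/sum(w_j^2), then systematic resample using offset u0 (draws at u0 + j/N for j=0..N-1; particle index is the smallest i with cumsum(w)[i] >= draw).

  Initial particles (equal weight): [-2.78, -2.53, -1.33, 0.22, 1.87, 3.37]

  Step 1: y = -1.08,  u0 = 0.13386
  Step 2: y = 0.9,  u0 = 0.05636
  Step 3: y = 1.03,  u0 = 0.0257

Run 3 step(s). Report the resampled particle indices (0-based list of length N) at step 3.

resampled_idx = [1, 1, 2, 3, 4, 5]

step 1: w=[0.0852, 0.1451, 0.5763, 0.1918, 0.0017, 0.0000]  mean=-1.3251  Neff=2.5179  idx=[1, 2, 2, 2, 2, 3]
step 2: w=[0.0004, 0.0398, 0.0398, 0.0398, 0.0398, 0.8403]  mean=-0.0280  Neff=1.4036  idx=[2, 5, 5, 5, 5, 5]
step 3: w=[0.0072, 0.1986, 0.1986, 0.1986, 0.1986, 0.1986]  mean=0.2089  Neff=5.0711  idx=[1, 1, 2, 3, 4, 5]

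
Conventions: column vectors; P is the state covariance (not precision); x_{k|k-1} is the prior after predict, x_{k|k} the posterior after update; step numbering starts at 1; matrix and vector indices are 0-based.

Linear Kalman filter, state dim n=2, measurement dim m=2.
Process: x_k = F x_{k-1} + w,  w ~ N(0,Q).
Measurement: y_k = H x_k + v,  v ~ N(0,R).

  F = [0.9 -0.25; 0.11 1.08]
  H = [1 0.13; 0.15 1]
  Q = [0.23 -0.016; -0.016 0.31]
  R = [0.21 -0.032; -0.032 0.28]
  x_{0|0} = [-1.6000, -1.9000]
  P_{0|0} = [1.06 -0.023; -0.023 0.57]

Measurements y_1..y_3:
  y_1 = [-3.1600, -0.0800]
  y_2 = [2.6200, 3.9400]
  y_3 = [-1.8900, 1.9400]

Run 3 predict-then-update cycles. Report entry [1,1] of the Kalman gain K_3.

K[1,1] = 0.6515

step 1: x^-=[-0.9650, -2.2280]  P^-=[1.1346 -0.0867; -0.0867 0.9822]  S=[1.3386 0.1775; 0.1775 1.2617]  K=[0.8462 -0.0529; -0.0726 0.7784]  nu=[-1.9054, 2.2928]  x^+=[-2.6984, -0.3051]  P^+=[0.1885 -0.0702; -0.0702 0.2308]
step 2: x^-=[-2.3523, -0.6263]  P^-=[0.4287 -0.1259; -0.1259 0.5648]  S=[0.6155 -0.0226; -0.0226 0.8167]  K=[0.6678 -0.0569; -0.0607 0.6668]  nu=[5.0537, 4.9192]  x^+=[0.7426, 2.3467]  P^+=[0.1498 -0.0598; -0.0598 0.1976]
step 3: x^-=[0.0816, 2.6161]  P^-=[0.3906 -0.1110; -0.1110 0.5281]  S=[0.5807 -0.0179; -0.0179 0.7836]  K=[0.6462 -0.0521; -0.0528 0.6515]  nu=[-2.3117, -0.6883]  x^+=[-1.3764, 2.2897]  P^+=[0.1448 -0.0570; -0.0570 0.1927]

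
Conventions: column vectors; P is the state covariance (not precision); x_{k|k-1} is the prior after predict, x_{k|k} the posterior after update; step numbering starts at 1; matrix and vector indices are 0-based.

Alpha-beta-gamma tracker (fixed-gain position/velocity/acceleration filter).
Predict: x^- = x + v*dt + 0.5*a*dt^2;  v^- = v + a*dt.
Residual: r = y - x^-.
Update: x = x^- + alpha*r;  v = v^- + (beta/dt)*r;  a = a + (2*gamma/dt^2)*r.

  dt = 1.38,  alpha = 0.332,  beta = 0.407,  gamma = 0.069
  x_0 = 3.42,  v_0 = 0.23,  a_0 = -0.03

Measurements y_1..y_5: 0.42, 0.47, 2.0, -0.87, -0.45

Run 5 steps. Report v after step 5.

v_post = -0.3141

step 1: x_pred=3.7088  r=-3.2888  x^+=2.6169  v^+=-0.7814  a^+=-0.2683
step 2: x_pred=1.2832  r=-0.8132  x^+=1.0132  v^+=-1.3915  a^+=-0.3272
step 3: x_pred=-1.2186  r=3.2186  x^+=-0.1501  v^+=-0.8938  a^+=-0.0940
step 4: x_pred=-1.4730  r=0.6030  x^+=-1.2728  v^+=-0.8457  a^+=-0.0503
step 5: x_pred=-2.4878  r=2.0378  x^+=-1.8112  v^+=-0.3141  a^+=0.0974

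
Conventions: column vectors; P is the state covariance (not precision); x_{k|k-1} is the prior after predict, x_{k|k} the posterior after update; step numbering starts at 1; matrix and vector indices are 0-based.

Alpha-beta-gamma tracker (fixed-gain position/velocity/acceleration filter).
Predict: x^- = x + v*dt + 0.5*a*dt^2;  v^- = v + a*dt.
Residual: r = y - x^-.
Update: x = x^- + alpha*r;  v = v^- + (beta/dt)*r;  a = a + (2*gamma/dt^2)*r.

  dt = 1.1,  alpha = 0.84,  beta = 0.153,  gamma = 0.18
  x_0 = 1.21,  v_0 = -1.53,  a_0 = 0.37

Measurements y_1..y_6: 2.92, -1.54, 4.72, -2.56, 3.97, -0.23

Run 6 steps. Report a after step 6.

step 1: x_pred=-0.2492  r=3.1692  x^+=2.4129  v^+=-0.6822  a^+=1.3129
step 2: x_pred=2.4568  r=-3.9968  x^+=-0.9005  v^+=0.2061  a^+=0.1238
step 3: x_pred=-0.5990  r=5.3190  x^+=3.8690  v^+=1.0820  a^+=1.7063
step 4: x_pred=6.0915  r=-8.6515  x^+=-1.1758  v^+=1.7556  a^+=-0.8677
step 5: x_pred=0.2304  r=3.7396  x^+=3.3717  v^+=1.3212  a^+=0.2449
step 6: x_pred=4.9731  r=-5.2031  x^+=0.6025  v^+=0.8669  a^+=-1.3032

a_post = -1.3032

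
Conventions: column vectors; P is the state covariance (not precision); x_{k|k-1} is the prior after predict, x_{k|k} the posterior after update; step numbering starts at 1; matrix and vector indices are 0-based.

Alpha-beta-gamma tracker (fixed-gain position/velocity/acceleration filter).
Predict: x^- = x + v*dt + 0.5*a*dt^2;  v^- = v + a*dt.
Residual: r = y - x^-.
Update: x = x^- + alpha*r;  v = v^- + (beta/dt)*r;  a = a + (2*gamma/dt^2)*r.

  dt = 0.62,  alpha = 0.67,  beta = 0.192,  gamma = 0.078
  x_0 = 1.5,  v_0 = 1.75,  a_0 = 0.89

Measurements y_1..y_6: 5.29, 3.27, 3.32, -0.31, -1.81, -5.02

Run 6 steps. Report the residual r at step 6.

resid = -1.6148

step 1: x_pred=2.7561  r=2.5339  x^+=4.4538  v^+=3.0865  a^+=1.9183
step 2: x_pred=6.7361  r=-3.4661  x^+=4.4138  v^+=3.2025  a^+=0.5117
step 3: x_pred=6.4977  r=-3.1777  x^+=4.3686  v^+=2.5357  a^+=-0.7779
step 4: x_pred=5.7912  r=-6.1012  x^+=1.7034  v^+=0.1639  a^+=-3.2540
step 5: x_pred=1.1796  r=-2.9896  x^+=-0.8234  v^+=-2.7793  a^+=-4.4672
step 6: x_pred=-3.4052  r=-1.6148  x^+=-4.4871  v^+=-6.0491  a^+=-5.1226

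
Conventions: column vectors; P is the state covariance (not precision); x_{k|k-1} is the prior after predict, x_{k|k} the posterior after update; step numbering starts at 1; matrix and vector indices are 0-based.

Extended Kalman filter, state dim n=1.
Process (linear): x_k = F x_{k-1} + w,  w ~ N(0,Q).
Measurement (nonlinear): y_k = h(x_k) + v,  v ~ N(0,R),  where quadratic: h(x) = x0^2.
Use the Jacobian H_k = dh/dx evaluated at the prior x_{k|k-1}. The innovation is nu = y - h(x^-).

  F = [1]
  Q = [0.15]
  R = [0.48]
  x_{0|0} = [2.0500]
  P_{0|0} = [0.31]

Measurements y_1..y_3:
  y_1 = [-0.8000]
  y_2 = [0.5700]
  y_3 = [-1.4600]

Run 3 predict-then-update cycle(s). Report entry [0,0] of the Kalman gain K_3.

K[0,0] = 0.3432

step 1: x^-=[2.0500]  P^-=[0.4600]  H_jac=[4.1000]  S=[8.2126]  K=[0.2296]  nu=[-5.0025]  x^+=[0.9012]  P^+=[0.0269]
step 2: x^-=[0.9012]  P^-=[0.1769]  H_jac=[1.8024]  S=[1.0546]  K=[0.3023]  nu=[-0.2421]  x^+=[0.8280]  P^+=[0.0805]
step 3: x^-=[0.8280]  P^-=[0.2305]  H_jac=[1.6560]  S=[1.1121]  K=[0.3432]  nu=[-2.1456]  x^+=[0.0916]  P^+=[0.0995]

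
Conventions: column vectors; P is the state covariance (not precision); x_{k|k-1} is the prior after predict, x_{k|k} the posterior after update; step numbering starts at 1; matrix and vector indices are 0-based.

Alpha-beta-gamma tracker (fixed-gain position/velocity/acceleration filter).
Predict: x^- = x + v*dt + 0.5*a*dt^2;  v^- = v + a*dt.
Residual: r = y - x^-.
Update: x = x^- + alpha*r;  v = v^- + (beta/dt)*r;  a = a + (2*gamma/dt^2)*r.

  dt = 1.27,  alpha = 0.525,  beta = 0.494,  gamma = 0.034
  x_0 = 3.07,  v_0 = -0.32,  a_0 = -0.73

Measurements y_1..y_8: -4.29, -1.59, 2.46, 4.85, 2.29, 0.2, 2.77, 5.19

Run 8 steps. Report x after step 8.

step 1: x_pred=2.0749  r=-6.3649  x^+=-1.2667  v^+=-3.7229  a^+=-0.9983
step 2: x_pred=-6.7999  r=5.2099  x^+=-4.0647  v^+=-2.9643  a^+=-0.7787
step 3: x_pred=-8.4573  r=10.9173  x^+=-2.7257  v^+=0.2934  a^+=-0.3184
step 4: x_pred=-2.6100  r=7.4600  x^+=1.3065  v^+=2.7907  a^+=-0.0039
step 5: x_pred=4.8476  r=-2.5576  x^+=3.5048  v^+=1.7909  a^+=-0.1117
step 6: x_pred=5.6892  r=-5.4892  x^+=2.8074  v^+=-0.4862  a^+=-0.3432
step 7: x_pred=1.9132  r=0.8568  x^+=2.3630  v^+=-0.5887  a^+=-0.3070
step 8: x_pred=1.3678  r=3.8222  x^+=3.3744  v^+=0.5081  a^+=-0.1459

x_post = 3.3744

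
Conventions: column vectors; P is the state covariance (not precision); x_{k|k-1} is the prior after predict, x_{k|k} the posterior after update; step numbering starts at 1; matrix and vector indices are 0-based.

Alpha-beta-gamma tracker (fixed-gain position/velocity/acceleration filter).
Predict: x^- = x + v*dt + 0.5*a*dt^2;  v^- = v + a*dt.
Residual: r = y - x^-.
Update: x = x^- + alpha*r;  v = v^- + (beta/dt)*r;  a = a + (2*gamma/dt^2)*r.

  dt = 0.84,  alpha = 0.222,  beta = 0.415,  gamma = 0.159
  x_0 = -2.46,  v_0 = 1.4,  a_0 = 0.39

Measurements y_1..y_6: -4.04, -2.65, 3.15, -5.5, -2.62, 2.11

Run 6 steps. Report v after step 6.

step 1: x_pred=-1.1464  r=-2.8936  x^+=-1.7888  v^+=0.2980  a^+=-0.9141
step 2: x_pred=-1.8609  r=-0.7891  x^+=-2.0361  v^+=-0.8596  a^+=-1.2697
step 3: x_pred=-3.2062  r=6.3562  x^+=-1.7951  v^+=1.2141  a^+=1.5949
step 4: x_pred=-0.2126  r=-5.2874  x^+=-1.3864  v^+=-0.0585  a^+=-0.7880
step 5: x_pred=-1.7135  r=-0.9065  x^+=-1.9148  v^+=-1.1682  a^+=-1.1966
step 6: x_pred=-3.3182  r=5.4282  x^+=-2.1132  v^+=0.5085  a^+=1.2498

v_post = 0.5085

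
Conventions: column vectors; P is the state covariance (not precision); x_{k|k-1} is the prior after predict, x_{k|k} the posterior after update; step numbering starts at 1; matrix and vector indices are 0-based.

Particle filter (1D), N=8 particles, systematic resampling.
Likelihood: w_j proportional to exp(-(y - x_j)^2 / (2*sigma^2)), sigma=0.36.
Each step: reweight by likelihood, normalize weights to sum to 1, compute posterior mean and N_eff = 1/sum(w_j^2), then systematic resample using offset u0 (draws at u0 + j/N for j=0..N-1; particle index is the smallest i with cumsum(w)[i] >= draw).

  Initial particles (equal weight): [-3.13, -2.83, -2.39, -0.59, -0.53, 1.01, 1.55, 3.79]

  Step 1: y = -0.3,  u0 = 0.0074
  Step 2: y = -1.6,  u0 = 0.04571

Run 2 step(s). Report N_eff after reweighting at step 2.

step 1: w=[0.0000, 0.0000, 0.0000, 0.4695, 0.5296, 0.0009, 0.0000, 0.0000]  mean=-0.5568  Neff=1.9963  idx=[3, 3, 3, 3, 4, 4, 4, 4]
step 2: w=[0.1545, 0.1545, 0.1545, 0.1545, 0.0955, 0.0955, 0.0955, 0.0955]  mean=-0.5671  Neff=7.5773  idx=[0, 1, 1, 2, 3, 4, 5, 7]

N_eff = 7.5773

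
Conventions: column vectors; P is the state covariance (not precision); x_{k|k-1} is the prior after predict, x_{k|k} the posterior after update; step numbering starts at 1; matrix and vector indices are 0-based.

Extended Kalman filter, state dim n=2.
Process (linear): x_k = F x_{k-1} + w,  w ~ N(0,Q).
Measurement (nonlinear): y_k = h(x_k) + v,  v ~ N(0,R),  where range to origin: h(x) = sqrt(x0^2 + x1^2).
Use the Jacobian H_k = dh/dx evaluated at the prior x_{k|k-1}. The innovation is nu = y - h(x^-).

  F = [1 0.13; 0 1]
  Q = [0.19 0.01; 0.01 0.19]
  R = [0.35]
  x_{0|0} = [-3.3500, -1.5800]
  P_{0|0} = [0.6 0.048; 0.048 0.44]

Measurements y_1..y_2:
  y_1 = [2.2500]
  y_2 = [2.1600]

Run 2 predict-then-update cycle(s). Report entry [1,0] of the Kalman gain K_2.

K[1,0] = -0.2852

step 1: x^-=[-3.5554, -1.5800]  P^-=[0.8099 0.1152; 0.1152 0.6300]  H_jac=[-0.9138 -0.4061]  S=[1.2157]  K=[-0.6473; -0.2970]  nu=[-1.6407]  x^+=[-2.4935, -1.0927]  P^+=[0.3006 -0.1185; -0.1185 0.5227]
step 2: x^-=[-2.6355, -1.0927]  P^-=[0.4686 -0.0406; -0.0406 0.7127]  H_jac=[-0.9238 -0.3830]  S=[0.8257]  K=[-0.5054; -0.2852]  nu=[-0.6930]  x^+=[-2.2852, -0.8950]  P^+=[0.2577 -0.1596; -0.1596 0.6456]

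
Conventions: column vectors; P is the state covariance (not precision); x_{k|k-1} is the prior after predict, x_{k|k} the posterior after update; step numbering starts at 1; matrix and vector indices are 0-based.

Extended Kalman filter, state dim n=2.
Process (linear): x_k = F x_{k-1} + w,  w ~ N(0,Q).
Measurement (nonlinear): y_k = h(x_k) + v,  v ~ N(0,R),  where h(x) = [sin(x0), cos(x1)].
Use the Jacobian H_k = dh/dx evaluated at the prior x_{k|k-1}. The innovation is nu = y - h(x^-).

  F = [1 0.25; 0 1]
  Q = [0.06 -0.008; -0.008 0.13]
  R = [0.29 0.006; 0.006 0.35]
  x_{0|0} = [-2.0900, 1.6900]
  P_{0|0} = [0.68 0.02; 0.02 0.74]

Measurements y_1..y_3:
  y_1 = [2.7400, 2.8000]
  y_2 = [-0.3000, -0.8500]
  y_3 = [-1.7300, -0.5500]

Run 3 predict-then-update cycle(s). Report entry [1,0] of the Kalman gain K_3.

K[1,0] = -0.0880

step 1: x^-=[-1.6675, 1.6900]  P^-=[0.7963 0.1970; 0.1970 0.8700]  H_jac=[-0.0966 0.0000; 0.0000 -0.9929]  S=[0.2974 0.0249; 0.0249 1.2077]  K=[-0.2454 -0.1569; -0.0041 -0.7152]  nu=[3.7353, 2.9189]  x^+=[-3.0420, -0.4129]  P^+=[0.7467 0.0568; 0.0568 0.2521]
step 2: x^-=[-3.1452, -0.4129]  P^-=[0.8508 0.1118; 0.1118 0.3821]  H_jac=[-1.0000 0.0000; 0.0000 0.4013]  S=[1.1408 -0.0389; -0.0389 0.4115]  K=[-0.7445 0.0387; -0.0856 0.3645]  nu=[-0.3036, -1.7660]  x^+=[-2.9875, -1.0307]  P^+=[0.2157 0.0226; 0.0226 0.3167]
step 3: x^-=[-3.2452, -1.0307]  P^-=[0.3068 0.0938; 0.0938 0.4467]  H_jac=[-0.9946 0.0000; 0.0000 0.8576]  S=[0.5935 -0.0740; -0.0740 0.6785]  K=[-0.5062 0.0633; -0.0880 0.5550]  nu=[-1.8334, -1.0642]  x^+=[-2.3845, -1.4600]  P^+=[0.1472 0.0223; 0.0223 0.2259]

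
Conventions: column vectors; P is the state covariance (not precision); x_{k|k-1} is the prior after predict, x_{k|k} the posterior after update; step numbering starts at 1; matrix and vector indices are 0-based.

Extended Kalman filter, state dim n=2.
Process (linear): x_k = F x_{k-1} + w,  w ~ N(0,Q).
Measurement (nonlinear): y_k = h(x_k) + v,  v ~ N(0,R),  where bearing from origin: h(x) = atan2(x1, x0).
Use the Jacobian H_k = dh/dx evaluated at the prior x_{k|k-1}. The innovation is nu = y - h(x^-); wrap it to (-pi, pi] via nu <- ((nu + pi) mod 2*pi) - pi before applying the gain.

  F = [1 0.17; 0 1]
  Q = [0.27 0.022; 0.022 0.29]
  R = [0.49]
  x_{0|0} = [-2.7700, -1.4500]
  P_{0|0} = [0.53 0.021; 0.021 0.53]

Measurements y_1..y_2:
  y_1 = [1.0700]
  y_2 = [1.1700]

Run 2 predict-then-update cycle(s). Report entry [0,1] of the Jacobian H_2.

step 1: x^-=[-3.0165, -1.4500]  P^-=[0.8225 0.1331; 0.1331 0.8200]  H_jac=[0.1294 -0.2693]  S=[0.5540]  K=[0.1275; -0.3675]  nu=[-2.5197]  x^+=[-3.3377, -0.5240]  P^+=[0.8135 0.1591; 0.1591 0.7452]
step 2: x^-=[-3.4268, -0.5240]  P^-=[1.1591 0.3077; 0.3077 1.0352]  H_jac=[0.0436 -0.2852]  S=[0.5687]  K=[-0.0654; -0.4954]  nu=[-2.1233]  x^+=[-3.2879, 0.5280]  P^+=[1.1566 0.2893; 0.2893 0.8956]

H_jac[0,1] = -0.2852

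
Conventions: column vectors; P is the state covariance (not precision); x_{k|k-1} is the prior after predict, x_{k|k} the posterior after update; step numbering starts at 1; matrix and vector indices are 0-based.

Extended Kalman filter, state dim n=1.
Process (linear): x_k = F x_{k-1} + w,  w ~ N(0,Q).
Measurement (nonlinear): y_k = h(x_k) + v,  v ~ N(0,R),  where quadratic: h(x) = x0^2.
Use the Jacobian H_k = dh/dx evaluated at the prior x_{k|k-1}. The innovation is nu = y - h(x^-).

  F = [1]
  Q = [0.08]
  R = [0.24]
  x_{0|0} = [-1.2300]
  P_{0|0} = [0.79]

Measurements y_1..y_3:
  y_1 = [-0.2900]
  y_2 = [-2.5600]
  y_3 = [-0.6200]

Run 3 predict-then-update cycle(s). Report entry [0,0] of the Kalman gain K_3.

step 1: x^-=[-1.2300]  P^-=[0.8700]  H_jac=[-2.4600]  S=[5.5049]  K=[-0.3888]  nu=[-1.8029]  x^+=[-0.5291]  P^+=[0.0379]
step 2: x^-=[-0.5291]  P^-=[0.1179]  H_jac=[-1.0581]  S=[0.3720]  K=[-0.3354]  nu=[-2.8399]  x^+=[0.4235]  P^+=[0.0761]
step 3: x^-=[0.4235]  P^-=[0.1561]  H_jac=[0.8469]  S=[0.3520]  K=[0.3756]  nu=[-0.7993]  x^+=[0.1233]  P^+=[0.1064]

K[0,0] = 0.3756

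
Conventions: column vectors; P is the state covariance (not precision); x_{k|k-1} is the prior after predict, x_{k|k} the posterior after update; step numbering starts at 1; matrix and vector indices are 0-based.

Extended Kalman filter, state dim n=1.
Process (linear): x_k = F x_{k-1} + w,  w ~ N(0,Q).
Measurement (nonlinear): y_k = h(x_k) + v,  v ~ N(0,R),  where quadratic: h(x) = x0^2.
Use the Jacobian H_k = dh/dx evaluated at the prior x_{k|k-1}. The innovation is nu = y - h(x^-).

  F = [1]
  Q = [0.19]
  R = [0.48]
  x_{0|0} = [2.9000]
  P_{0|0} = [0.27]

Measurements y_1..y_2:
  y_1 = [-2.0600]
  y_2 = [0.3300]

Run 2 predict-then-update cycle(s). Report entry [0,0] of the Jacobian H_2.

step 1: x^-=[2.9000]  P^-=[0.4600]  H_jac=[5.8000]  S=[15.9544]  K=[0.1672]  nu=[-10.4700]  x^+=[1.1491]  P^+=[0.0138]
step 2: x^-=[1.1491]  P^-=[0.2038]  H_jac=[2.2983]  S=[1.5567]  K=[0.3009]  nu=[-0.9905]  x^+=[0.8510]  P^+=[0.0629]

H_jac[0,0] = 2.2983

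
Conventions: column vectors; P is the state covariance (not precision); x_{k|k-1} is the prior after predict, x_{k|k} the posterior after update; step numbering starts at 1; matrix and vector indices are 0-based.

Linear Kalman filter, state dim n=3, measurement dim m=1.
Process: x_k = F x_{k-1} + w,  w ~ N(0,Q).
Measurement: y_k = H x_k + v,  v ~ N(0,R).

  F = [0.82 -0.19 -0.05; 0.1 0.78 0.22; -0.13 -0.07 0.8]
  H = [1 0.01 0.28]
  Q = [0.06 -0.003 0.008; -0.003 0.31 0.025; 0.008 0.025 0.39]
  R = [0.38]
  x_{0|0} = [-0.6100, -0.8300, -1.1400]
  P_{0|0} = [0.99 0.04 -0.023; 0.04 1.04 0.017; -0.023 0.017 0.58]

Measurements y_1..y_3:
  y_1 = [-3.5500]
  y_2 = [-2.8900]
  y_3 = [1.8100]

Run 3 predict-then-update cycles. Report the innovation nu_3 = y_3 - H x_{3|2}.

innov = [3.3678]

step 1: x^-=[-0.2855, -0.9592, -0.7746]  P^-=[0.7544 -0.0629 -0.1260; -0.0629 0.9918 0.0623; -0.1260 0.0623 0.7866]  S=[1.1247]  K=[0.6388; -0.0316; 0.0844]  nu=[-3.0380]  x^+=[-2.2263, -0.8631, -1.0310]  P^+=[0.2954 -0.0402 -0.1866; -0.0402 0.9906 0.0653; -0.1866 0.0653 0.7786]
step 2: x^-=[-1.6100, -1.1227, -0.4749]  P^-=[0.3254 -0.1971 -0.1735; -0.1971 0.9613 0.1386; -0.1735 0.1386 0.9289]  S=[0.6780]  K=[0.4054; -0.2193; 0.1298]  nu=[-1.1358]  x^+=[-2.0704, -0.8736, -0.6224]  P^+=[0.2140 -0.1368 -0.2091; -0.1368 0.9287 0.1579; -0.2091 0.1579 0.9175]
step 3: x^-=[-1.5007, -1.0254, -0.1676]  P^-=[0.3025 -0.2675 -0.1967; -0.2675 0.9452 0.2332; -0.1967 0.2332 1.0087]  S=[0.6475]  K=[0.3780; -0.2978; 0.1360]  nu=[3.3678]  x^+=[-0.2277, -2.0282, 0.2905]  P^+=[0.2100 -0.1947 -0.2300; -0.1947 0.8878 0.2594; -0.2300 0.2594 0.9967]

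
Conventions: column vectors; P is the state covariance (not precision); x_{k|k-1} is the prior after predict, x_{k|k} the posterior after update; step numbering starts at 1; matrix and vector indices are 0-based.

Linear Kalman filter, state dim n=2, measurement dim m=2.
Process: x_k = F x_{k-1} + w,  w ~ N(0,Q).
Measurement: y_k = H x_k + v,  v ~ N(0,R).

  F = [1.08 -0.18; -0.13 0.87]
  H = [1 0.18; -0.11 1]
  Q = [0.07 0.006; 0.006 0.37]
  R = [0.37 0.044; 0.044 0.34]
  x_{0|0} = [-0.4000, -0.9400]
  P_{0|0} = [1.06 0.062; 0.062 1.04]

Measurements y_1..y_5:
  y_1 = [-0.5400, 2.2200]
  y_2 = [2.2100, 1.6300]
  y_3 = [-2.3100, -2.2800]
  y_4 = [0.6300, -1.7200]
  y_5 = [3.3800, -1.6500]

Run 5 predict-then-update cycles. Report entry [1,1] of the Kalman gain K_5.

step 1: x^-=[-0.2628, -0.7658]  P^-=[1.3160 -0.2460; -0.2460 1.1611]  S=[1.6350 -0.1329; -0.1329 1.5711]  K=[0.7628 -0.1842; 0.0391 0.7595]  nu=[-0.1394, 2.9569]  x^+=[-0.9137, 1.4746]  P^+=[0.2739 0.0011; 0.0011 0.2601]
step 2: x^-=[-1.2523, 1.4017]  P^-=[0.3975 -0.0722; -0.0722 0.5712]  S=[0.7601 0.0324; 0.0324 0.9319]  K=[0.5120 -0.1421; 0.0139 0.6210]  nu=[3.2100, 0.0905]  x^+=[0.3783, 1.5026]  P^+=[0.1842 -0.0055; -0.0055 0.2111]
step 3: x^-=[0.1381, 1.2580]  P^-=[0.2938 -0.0583; -0.0583 0.5342]  S=[0.6602 0.0507; 0.0507 0.8906]  K=[0.4389 -0.1267; 0.0108 0.6064]  nu=[-2.6746, -3.5229]  x^+=[-0.5894, -0.9071]  P^+=[0.1580 -0.0064; -0.0064 0.2060]
step 4: x^-=[-0.4733, -0.7126]  P^-=[0.2634 -0.0546; -0.0546 0.5300]  S=[0.6309 0.0569; 0.0569 0.8852]  K=[0.4128 -0.1209; 0.0101 0.6049]  nu=[1.2316, -1.0595]  x^+=[0.1633, -1.3410]  P^+=[0.1486 -0.0066; -0.0066 0.2054]
step 5: x^-=[0.4177, -1.1879]  P^-=[0.2526 -0.0534; -0.0534 0.5295]  S=[0.6205 0.0592; 0.0592 0.8843]  K=[0.4029 -0.1188; 0.0099 0.6047]  nu=[3.1761, -0.4162]  x^+=[1.7468, -1.4082]  P^+=[0.1450 -0.0067; -0.0067 0.2053]

K[1,1] = 0.6047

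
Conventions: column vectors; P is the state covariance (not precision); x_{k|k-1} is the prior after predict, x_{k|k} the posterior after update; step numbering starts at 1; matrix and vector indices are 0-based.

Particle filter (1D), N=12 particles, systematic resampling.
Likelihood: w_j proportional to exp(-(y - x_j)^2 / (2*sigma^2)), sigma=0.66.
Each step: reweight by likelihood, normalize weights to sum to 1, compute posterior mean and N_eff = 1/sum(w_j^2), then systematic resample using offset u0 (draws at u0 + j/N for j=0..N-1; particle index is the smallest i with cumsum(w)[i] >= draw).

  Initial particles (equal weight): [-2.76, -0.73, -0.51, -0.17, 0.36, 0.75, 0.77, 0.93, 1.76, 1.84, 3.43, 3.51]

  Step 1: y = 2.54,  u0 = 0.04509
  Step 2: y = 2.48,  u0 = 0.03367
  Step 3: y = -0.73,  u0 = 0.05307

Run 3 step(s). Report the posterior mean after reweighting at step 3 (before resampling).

post_mean = 1.7909

step 1: w=[0.0000, 0.0000, 0.0000, 0.0001, 0.0022, 0.0132, 0.0143, 0.0266, 0.2593, 0.2971, 0.2100, 0.1771]  mean=2.3915  Neff=4.3087  idx=[7, 8, 8, 8, 9, 9, 9, 10, 10, 10, 11, 11]
step 2: w=[0.0121, 0.1051, 0.1051, 0.1051, 0.1190, 0.1190, 0.1190, 0.0676, 0.0676, 0.0676, 0.0564, 0.0564]  mean=2.3146  Neff=10.4331  idx=[1, 1, 2, 3, 4, 5, 5, 6, 7, 8, 9, 11]
step 3: w=[0.1535, 0.1535, 0.1535, 0.1535, 0.0965, 0.0965, 0.0965, 0.0965, 0.0000, 0.0000, 0.0000, 0.0000]  mean=1.7909  Neff=7.6039  idx=[0, 0, 1, 1, 2, 3, 3, 4, 5, 5, 6, 7]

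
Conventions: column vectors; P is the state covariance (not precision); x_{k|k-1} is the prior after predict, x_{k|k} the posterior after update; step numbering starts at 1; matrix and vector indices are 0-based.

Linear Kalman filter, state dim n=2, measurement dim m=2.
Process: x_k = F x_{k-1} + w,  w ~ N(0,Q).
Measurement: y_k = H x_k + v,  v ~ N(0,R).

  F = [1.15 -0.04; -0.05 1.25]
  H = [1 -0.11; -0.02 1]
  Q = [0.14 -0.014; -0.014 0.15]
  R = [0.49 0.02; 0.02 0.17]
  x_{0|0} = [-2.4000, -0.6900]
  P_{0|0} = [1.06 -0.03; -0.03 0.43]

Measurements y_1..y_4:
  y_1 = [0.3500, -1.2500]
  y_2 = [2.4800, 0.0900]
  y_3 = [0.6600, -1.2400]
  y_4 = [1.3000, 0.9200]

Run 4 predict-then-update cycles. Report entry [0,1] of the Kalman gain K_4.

step 1: x^-=[-2.7324, -0.7425]  P^-=[1.5453 -0.1396; -0.1396 0.8283]  S=[2.0760 -0.2420; -0.2420 1.0045]  K=[0.7531 0.0116; -0.0151 0.8237]  nu=[3.0007, -0.5621]  x^+=[-0.4791, -1.2510]  P^+=[0.3719 0.0245; 0.0245 0.1402]
step 2: x^-=[-0.5009, -1.5398]  P^-=[0.6299 -0.0072; -0.0072 0.3670]  S=[1.1259 -0.0401; -0.0401 0.5375]  K=[0.5603 0.0051; -0.0179 0.6816]  nu=[2.8115, 1.6198]  x^+=[1.0827, -0.4860]  P^+=[0.2766 0.0176; 0.0176 0.1159]
step 3: x^-=[1.2645, -0.6617]  P^-=[0.5044 -0.0104; -0.0104 0.3295]  S=[1.0006 -0.0367; -0.0367 0.5002]  K=[0.5050 -0.0038; -0.0224 0.6576]  nu=[-0.6773, -0.5530]  x^+=[0.9246, -1.0102]  P^+=[0.2490 0.0144; 0.0144 0.1116]
step 4: x^-=[1.1037, -1.3089]  P^-=[0.4681 -0.0131; -0.0131 0.3233]  S=[0.9649 -0.0381; -0.0381 0.4940]  K=[0.4863 -0.0080; -0.0247 0.6530]  nu=[0.0524, 2.2510]  x^+=[1.1110, 0.1598]  P^+=[0.2396 0.0132; 0.0132 0.1108]

K[0,1] = -0.0080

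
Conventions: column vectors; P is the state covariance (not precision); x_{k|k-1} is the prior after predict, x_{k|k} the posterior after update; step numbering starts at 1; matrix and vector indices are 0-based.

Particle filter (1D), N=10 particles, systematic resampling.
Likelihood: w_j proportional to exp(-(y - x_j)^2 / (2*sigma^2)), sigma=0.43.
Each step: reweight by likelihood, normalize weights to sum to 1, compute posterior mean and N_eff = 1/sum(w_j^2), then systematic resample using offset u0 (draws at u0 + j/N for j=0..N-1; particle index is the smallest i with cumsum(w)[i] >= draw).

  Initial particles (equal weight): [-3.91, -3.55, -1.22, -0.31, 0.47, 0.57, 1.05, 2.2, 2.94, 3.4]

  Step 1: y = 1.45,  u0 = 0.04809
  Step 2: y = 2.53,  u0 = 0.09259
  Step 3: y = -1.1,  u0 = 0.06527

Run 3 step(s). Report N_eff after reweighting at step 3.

N_eff = 10.0000

step 1: w=[0.0000, 0.0000, 0.0000, 0.0002, 0.0698, 0.1154, 0.6077, 0.2046, 0.0023, 0.0000]  mean=1.1936  Neff=2.3293  idx=[4, 5, 6, 6, 6, 6, 6, 6, 7, 7]
step 2: w=[0.0000, 0.0000, 0.0018, 0.0018, 0.0018, 0.0018, 0.0018, 0.0018, 0.4947, 0.4947]  mean=2.1877  Neff=2.0434  idx=[8, 8, 8, 8, 8, 9, 9, 9, 9, 9]
step 3: w=[0.1000, 0.1000, 0.1000, 0.1000, 0.1000, 0.1000, 0.1000, 0.1000, 0.1000, 0.1000]  mean=2.2000  Neff=10.0000  idx=[0, 1, 2, 3, 4, 5, 6, 7, 8, 9]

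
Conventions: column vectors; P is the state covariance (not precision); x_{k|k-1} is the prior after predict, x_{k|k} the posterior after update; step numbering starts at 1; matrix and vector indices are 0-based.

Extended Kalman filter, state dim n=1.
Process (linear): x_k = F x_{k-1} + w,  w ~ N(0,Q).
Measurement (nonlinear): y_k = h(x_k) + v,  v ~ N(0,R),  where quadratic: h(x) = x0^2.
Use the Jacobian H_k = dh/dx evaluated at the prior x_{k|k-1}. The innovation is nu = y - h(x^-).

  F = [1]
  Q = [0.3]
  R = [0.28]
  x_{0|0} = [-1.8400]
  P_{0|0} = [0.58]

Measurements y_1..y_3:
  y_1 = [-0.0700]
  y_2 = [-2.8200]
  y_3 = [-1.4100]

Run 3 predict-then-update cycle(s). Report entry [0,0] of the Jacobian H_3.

H_jac[0,0] = 1.3210

step 1: x^-=[-1.8400]  P^-=[0.8800]  H_jac=[-3.6800]  S=[12.1973]  K=[-0.2655]  nu=[-3.4556]  x^+=[-0.9225]  P^+=[0.0202]
step 2: x^-=[-0.9225]  P^-=[0.3202]  H_jac=[-1.8451]  S=[1.3701]  K=[-0.4312]  nu=[-3.6711]  x^+=[0.6605]  P^+=[0.0654]
step 3: x^-=[0.6605]  P^-=[0.3654]  H_jac=[1.3210]  S=[0.9177]  K=[0.5260]  nu=[-1.8463]  x^+=[-0.3107]  P^+=[0.1115]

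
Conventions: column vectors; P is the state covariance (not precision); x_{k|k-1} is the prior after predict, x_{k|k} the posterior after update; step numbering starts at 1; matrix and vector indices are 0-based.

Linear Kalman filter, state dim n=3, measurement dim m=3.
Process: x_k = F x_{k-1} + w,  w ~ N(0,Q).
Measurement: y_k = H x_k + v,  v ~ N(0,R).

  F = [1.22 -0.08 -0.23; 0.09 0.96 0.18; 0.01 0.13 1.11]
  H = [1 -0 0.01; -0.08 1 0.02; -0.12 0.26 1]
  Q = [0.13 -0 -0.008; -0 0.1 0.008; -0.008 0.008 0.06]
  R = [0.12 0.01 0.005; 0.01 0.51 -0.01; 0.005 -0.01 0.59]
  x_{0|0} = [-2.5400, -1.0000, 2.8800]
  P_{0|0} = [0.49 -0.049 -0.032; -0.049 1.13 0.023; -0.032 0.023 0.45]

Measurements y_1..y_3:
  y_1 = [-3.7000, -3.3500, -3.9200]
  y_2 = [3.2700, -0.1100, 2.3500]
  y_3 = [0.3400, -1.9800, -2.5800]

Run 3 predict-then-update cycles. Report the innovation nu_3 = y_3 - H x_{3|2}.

innov = [-1.0117, -0.2949, -1.8299]

step 1: x^-=[-3.6812, -0.6702, 3.0414]  P^-=[0.9187 -0.1204 -0.1824; -0.1204 1.1584 0.2601; -0.1824 0.2601 0.6394]  S=[1.0351 -0.1847 -0.3116; -0.1847 1.7048 0.6063; -0.3116 0.6063 1.5075]  K=[0.8749 -0.0105 -0.0298; 0.0408 0.6462 0.1305; -0.0264 -0.0049 0.4801]  nu=[-0.0492, -3.0351, -7.2289]  x^+=[-3.4771, -3.5768, -0.4127]  P^+=[0.1048 0.0121 -0.0037; 0.0121 0.3299 -0.0136; -0.0037 -0.0136 0.2862]
step 2: x^-=[-3.8610, -3.8209, -0.9578]  P^-=[0.3024 -0.0091 -0.0847; -0.0091 0.4115 0.0915; -0.0847 0.0915 0.4143]  S=[0.4207 -0.0239 -0.1138; -0.0239 0.9289 0.2084; -0.1138 0.2084 1.1050]  K=[0.7061 -0.0112 -0.0367; 0.0328 0.4231 0.1042; -0.0838 0.0245 0.3924]  nu=[7.1406, 3.4212, 3.8379]  x^+=[1.0017, -1.7390, 0.0337]  P^+=[0.0845 0.0087 -0.0101; 0.0087 0.2157 0.0024; -0.0101 0.0024 0.2290]
step 3: x^-=[1.3535, -1.5732, -0.1787]  P^-=[0.2734 -0.0093 -0.0803; -0.0093 0.3089 0.0825; -0.0803 0.0825 0.3463]  S=[0.3918 -0.0218 -0.1067; -0.0218 0.8258 0.1707; -0.1067 0.1707 1.0239]  K=[0.6843 -0.0135 -0.0392; 0.0265 0.3563 0.1035; -0.0981 0.0408 0.3516]  nu=[-1.0117, -0.2949, -1.8299]  x^+=[0.7370, -1.8944, -0.7348]  P^+=[0.0819 0.0071 -0.0116; 0.0071 0.1813 0.0113; -0.0116 0.0113 0.2022]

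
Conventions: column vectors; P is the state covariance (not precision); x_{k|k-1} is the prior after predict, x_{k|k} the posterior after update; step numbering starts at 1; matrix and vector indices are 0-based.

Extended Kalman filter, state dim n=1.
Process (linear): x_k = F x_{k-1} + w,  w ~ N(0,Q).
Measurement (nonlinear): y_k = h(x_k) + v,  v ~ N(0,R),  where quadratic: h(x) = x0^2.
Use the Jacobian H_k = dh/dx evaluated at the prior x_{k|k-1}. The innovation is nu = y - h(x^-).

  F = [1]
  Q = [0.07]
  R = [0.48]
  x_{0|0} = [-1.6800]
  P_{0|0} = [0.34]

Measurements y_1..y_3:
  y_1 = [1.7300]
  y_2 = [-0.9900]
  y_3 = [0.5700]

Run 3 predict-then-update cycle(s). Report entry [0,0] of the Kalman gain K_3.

step 1: x^-=[-1.6800]  P^-=[0.4100]  H_jac=[-3.3600]  S=[5.1087]  K=[-0.2697]  nu=[-1.0924]  x^+=[-1.3854]  P^+=[0.0385]
step 2: x^-=[-1.3854]  P^-=[0.1085]  H_jac=[-2.7709]  S=[1.3132]  K=[-0.2290]  nu=[-2.9094]  x^+=[-0.7192]  P^+=[0.0397]
step 3: x^-=[-0.7192]  P^-=[0.1097]  H_jac=[-1.4384]  S=[0.7069]  K=[-0.2232]  nu=[0.0527]  x^+=[-0.7310]  P^+=[0.0745]

K[0,0] = -0.2232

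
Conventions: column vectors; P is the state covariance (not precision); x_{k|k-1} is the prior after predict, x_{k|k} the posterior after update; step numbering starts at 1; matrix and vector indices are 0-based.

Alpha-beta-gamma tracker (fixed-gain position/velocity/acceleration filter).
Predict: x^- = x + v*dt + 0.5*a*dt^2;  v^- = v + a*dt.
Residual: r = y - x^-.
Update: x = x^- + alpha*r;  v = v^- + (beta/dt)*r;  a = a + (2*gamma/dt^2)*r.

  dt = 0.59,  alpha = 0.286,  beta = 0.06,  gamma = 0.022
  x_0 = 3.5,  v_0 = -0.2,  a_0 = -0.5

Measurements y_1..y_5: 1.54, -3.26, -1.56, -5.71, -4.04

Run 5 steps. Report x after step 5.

x_post = -5.5205

step 1: x_pred=3.2950  r=-1.7550  x^+=2.7931  v^+=-0.6735  a^+=-0.7218
step 2: x_pred=2.2701  r=-5.5301  x^+=0.6885  v^+=-1.6617  a^+=-1.4208
step 3: x_pred=-0.5392  r=-1.0208  x^+=-0.8312  v^+=-2.6038  a^+=-1.5499
step 4: x_pred=-2.6372  r=-3.0728  x^+=-3.5160  v^+=-3.8307  a^+=-1.9383
step 5: x_pred=-6.1135  r=2.0735  x^+=-5.5205  v^+=-4.7634  a^+=-1.6762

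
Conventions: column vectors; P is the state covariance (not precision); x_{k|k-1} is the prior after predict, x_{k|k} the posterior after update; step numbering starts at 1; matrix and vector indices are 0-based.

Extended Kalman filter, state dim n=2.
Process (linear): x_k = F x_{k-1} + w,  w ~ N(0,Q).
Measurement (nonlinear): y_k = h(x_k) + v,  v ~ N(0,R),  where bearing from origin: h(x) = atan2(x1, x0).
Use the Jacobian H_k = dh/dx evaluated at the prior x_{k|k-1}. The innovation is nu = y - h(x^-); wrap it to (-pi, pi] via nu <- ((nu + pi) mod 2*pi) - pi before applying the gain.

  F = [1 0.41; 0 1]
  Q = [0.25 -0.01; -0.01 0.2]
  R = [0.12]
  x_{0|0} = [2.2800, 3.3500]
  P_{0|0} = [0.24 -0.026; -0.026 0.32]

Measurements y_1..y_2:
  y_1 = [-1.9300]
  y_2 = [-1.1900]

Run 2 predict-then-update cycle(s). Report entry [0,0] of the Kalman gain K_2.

step 1: x^-=[3.6535, 3.3500]  P^-=[0.5225 0.0952; 0.0952 0.5200]  H_jac=[-0.1363 0.1487]  S=[0.1373]  K=[-0.4156; 0.4684]  nu=[-2.6721]  x^+=[4.7640, 2.0983]  P^+=[0.4988 0.1219; 0.1219 0.4899]
step 2: x^-=[5.6242, 2.0983]  P^-=[0.9311 0.3128; 0.3128 0.6899]  H_jac=[-0.0582 0.1561]  S=[0.1343]  K=[-0.0402; 0.6662]  nu=[-1.5471]  x^+=[5.6864, 1.0676]  P^+=[0.9309 0.3164; 0.3164 0.6303]

K[0,0] = -0.0402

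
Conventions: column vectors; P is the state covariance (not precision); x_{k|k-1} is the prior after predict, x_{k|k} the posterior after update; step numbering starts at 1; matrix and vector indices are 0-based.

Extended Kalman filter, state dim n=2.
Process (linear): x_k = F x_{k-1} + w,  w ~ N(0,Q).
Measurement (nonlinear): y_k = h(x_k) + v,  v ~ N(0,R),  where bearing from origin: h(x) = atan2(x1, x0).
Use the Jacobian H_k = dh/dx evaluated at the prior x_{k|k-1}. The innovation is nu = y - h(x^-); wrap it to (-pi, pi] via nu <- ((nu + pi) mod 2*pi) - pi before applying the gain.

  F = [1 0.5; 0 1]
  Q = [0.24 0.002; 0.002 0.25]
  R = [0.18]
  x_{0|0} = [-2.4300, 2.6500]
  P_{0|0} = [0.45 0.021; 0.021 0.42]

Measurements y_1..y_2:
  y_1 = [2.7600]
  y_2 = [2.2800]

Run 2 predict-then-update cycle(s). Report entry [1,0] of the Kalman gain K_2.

step 1: x^-=[-1.1050, 2.6500]  P^-=[0.8160 0.2330; 0.2330 0.6700]  H_jac=[-0.3215 -0.1340]  S=[0.2964]  K=[-0.9902; -0.5556]  nu=[0.7941]  x^+=[-1.8914, 2.2088]  P^+=[0.5253 0.0699; 0.0699 0.5785]
step 2: x^-=[-0.7870, 2.2088]  P^-=[0.9798 0.3611; 0.3611 0.8285]  H_jac=[-0.4017 -0.1431]  S=[0.3967]  K=[-1.1227; -0.6648]  nu=[0.3669]  x^+=[-1.1990, 1.9648]  P^+=[0.4798 0.0651; 0.0651 0.6532]

K[1,0] = -0.6648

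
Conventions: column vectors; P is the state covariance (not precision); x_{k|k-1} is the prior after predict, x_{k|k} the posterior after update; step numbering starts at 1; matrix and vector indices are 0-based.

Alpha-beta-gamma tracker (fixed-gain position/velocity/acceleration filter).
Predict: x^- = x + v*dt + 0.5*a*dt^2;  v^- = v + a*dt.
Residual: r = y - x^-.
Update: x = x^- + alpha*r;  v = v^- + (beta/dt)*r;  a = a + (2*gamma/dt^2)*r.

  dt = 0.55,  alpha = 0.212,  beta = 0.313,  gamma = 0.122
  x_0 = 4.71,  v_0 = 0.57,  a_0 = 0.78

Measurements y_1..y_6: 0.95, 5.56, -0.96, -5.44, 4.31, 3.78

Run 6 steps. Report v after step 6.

step 1: x_pred=5.1415  r=-4.1915  x^+=4.2529  v^+=-1.3863  a^+=-2.6009
step 2: x_pred=3.0970  r=2.4630  x^+=3.6192  v^+=-1.4152  a^+=-0.6142
step 3: x_pred=2.7479  r=-3.7079  x^+=1.9618  v^+=-3.8631  a^+=-3.6051
step 4: x_pred=-0.7081  r=-4.7319  x^+=-1.7113  v^+=-8.5388  a^+=-7.4219
step 5: x_pred=-7.5302  r=11.8402  x^+=-5.0201  v^+=-5.8827  a^+=2.1286
step 6: x_pred=-7.9336  r=11.7136  x^+=-5.4503  v^+=1.9541  a^+=11.5769

v_post = 1.9541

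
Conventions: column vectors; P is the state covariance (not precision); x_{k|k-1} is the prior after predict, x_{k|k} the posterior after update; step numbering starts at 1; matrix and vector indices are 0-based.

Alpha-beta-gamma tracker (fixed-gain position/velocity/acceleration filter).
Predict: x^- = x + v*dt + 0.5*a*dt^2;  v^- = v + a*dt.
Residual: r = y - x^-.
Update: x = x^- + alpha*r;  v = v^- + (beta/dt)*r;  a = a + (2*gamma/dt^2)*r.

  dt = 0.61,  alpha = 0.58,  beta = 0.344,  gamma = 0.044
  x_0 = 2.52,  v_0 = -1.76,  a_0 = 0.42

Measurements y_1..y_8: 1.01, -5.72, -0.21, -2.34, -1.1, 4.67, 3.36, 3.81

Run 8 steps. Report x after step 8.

x_post = 5.5996

step 1: x_pred=1.5245  r=-0.5145  x^+=1.2261  v^+=-1.7940  a^+=0.2983
step 2: x_pred=0.1873  r=-5.9073  x^+=-3.2389  v^+=-4.9433  a^+=-1.0987
step 3: x_pred=-6.4588  r=6.2488  x^+=-2.8345  v^+=-2.0896  a^+=0.3791
step 4: x_pred=-4.0386  r=1.6986  x^+=-3.0534  v^+=-0.9005  a^+=0.7808
step 5: x_pred=-3.4575  r=2.3575  x^+=-2.0901  v^+=0.9053  a^+=1.3383
step 6: x_pred=-1.2889  r=5.9589  x^+=2.1672  v^+=5.0821  a^+=2.7476
step 7: x_pred=5.7785  r=-2.4185  x^+=4.3758  v^+=5.3942  a^+=2.1756
step 8: x_pred=8.0710  r=-4.2610  x^+=5.5996  v^+=4.3184  a^+=1.1679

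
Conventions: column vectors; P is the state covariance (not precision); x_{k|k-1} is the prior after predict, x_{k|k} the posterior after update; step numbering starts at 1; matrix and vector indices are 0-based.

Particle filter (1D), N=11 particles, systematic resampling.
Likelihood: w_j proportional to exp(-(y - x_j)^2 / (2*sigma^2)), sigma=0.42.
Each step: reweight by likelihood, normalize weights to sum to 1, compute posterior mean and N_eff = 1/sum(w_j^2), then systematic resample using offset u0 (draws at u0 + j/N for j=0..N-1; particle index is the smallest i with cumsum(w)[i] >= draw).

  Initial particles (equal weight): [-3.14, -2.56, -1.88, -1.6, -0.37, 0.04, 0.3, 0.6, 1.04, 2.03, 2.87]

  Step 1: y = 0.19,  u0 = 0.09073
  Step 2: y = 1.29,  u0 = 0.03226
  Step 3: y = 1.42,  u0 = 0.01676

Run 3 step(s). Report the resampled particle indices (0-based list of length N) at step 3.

resampled_idx = [2, 4, 6, 6, 7, 7, 8, 8, 9, 10, 10]

step 1: w=[0.0000, 0.0000, 0.0000, 0.0000, 0.1341, 0.3060, 0.3152, 0.2025, 0.0421, 0.0000, 0.0000]  mean=0.2225  Neff=3.9405  idx=[4, 5, 5, 5, 6, 6, 6, 6, 7, 7, 8]
step 2: w=[0.0002, 0.0073, 0.0073, 0.0073, 0.0379, 0.0379, 0.0379, 0.0379, 0.1580, 0.1580, 0.5104]  mean=0.7667  Neff=3.1612  idx=[4, 6, 8, 8, 9, 9, 10, 10, 10, 10, 10]
step 3: w=[0.0072, 0.0072, 0.0374, 0.0374, 0.0374, 0.0374, 0.1672, 0.1672, 0.1672, 0.1672, 0.1672]  mean=0.9635  Neff=6.8751  idx=[2, 4, 6, 6, 7, 7, 8, 8, 9, 10, 10]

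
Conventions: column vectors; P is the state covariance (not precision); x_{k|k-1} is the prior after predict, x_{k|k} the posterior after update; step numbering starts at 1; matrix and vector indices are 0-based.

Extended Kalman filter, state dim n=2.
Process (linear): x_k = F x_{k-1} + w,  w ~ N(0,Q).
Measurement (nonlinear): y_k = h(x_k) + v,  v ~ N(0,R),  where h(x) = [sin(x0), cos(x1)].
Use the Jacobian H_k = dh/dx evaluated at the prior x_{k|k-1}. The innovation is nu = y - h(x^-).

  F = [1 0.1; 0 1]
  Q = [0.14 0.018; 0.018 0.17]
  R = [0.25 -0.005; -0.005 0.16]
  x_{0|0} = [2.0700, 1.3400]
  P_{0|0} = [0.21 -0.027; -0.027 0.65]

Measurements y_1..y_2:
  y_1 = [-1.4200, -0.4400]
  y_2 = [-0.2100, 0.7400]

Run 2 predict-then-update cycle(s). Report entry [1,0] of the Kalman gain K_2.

K[1,0] = -0.0286

step 1: x^-=[2.2040, 1.3400]  P^-=[0.3511 0.0560; 0.0560 0.8200]  H_jac=[-0.5917 0.0000; 0.0000 -0.9735]  S=[0.3729 0.0273; 0.0273 0.9371]  K=[-0.5540 -0.0421; -0.0266 -0.8511]  nu=[-2.2261, -0.6688]  x^+=[3.4654, 1.9685]  P^+=[0.2337 0.0041; 0.0041 0.1397]
step 2: x^-=[3.6623, 1.9685]  P^-=[0.3759 0.0360; 0.0360 0.3097]  H_jac=[-0.8675 0.0000; 0.0000 -0.9220]  S=[0.5329 0.0238; 0.0238 0.4233]  K=[-0.6100 -0.0442; -0.0286 -0.6730]  nu=[0.2875, 1.1273]  x^+=[3.4371, 1.2016]  P^+=[0.1755 0.0044; 0.0044 0.1166]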